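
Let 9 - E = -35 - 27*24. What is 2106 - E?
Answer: 1414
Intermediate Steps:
E = 692 (E = 9 - (-35 - 27*24) = 9 - (-35 - 648) = 9 - 1*(-683) = 9 + 683 = 692)
2106 - E = 2106 - 1*692 = 2106 - 692 = 1414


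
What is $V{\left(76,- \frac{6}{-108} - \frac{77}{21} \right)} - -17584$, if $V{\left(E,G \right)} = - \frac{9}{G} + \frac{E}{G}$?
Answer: $\frac{1141754}{65} \approx 17565.0$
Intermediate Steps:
$V{\left(76,- \frac{6}{-108} - \frac{77}{21} \right)} - -17584 = \frac{-9 + 76}{- \frac{6}{-108} - \frac{77}{21}} - -17584 = \frac{1}{\left(-6\right) \left(- \frac{1}{108}\right) - \frac{11}{3}} \cdot 67 + 17584 = \frac{1}{\frac{1}{18} - \frac{11}{3}} \cdot 67 + 17584 = \frac{1}{- \frac{65}{18}} \cdot 67 + 17584 = \left(- \frac{18}{65}\right) 67 + 17584 = - \frac{1206}{65} + 17584 = \frac{1141754}{65}$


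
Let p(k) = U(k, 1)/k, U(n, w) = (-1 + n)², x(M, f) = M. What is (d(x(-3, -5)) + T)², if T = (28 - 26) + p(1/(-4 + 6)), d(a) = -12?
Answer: 361/4 ≈ 90.250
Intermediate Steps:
p(k) = (-1 + k)²/k
T = 5/2 (T = (28 - 26) + (-1 + 1/(-4 + 6))²/(1/(-4 + 6)) = 2 + (-1 + 1/2)²/(1/2) = 2 + (-1 + ½)²/(½) = 2 + 2*(-½)² = 2 + 2*(¼) = 2 + ½ = 5/2 ≈ 2.5000)
(d(x(-3, -5)) + T)² = (-12 + 5/2)² = (-19/2)² = 361/4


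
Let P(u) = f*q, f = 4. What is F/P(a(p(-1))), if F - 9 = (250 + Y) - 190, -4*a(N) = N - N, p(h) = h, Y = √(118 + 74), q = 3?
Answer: 23/4 + 2*√3/3 ≈ 6.9047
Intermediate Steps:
Y = 8*√3 (Y = √192 = 8*√3 ≈ 13.856)
a(N) = 0 (a(N) = -(N - N)/4 = -¼*0 = 0)
F = 69 + 8*√3 (F = 9 + ((250 + 8*√3) - 190) = 9 + (60 + 8*√3) = 69 + 8*√3 ≈ 82.856)
P(u) = 12 (P(u) = 4*3 = 12)
F/P(a(p(-1))) = (69 + 8*√3)/12 = (69 + 8*√3)*(1/12) = 23/4 + 2*√3/3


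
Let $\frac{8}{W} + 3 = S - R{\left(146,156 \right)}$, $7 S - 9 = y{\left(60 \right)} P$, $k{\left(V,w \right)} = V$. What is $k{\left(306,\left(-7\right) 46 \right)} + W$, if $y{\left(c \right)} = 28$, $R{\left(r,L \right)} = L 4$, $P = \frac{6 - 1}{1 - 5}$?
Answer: $\frac{1350934}{4415} \approx 305.99$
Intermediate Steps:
$P = - \frac{5}{4}$ ($P = \frac{5}{-4} = 5 \left(- \frac{1}{4}\right) = - \frac{5}{4} \approx -1.25$)
$R{\left(r,L \right)} = 4 L$
$S = - \frac{26}{7}$ ($S = \frac{9}{7} + \frac{28 \left(- \frac{5}{4}\right)}{7} = \frac{9}{7} + \frac{1}{7} \left(-35\right) = \frac{9}{7} - 5 = - \frac{26}{7} \approx -3.7143$)
$W = - \frac{56}{4415}$ ($W = \frac{8}{-3 - \left(\frac{26}{7} + 4 \cdot 156\right)} = \frac{8}{-3 - \frac{4394}{7}} = \frac{8}{- \frac{4415}{7}} = 8 \left(- \frac{7}{4415}\right) = - \frac{56}{4415} \approx -0.012684$)
$k{\left(306,\left(-7\right) 46 \right)} + W = 306 - \frac{56}{4415} = \frac{1350934}{4415}$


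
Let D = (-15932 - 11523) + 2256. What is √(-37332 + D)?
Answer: I*√62531 ≈ 250.06*I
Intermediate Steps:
D = -25199 (D = -27455 + 2256 = -25199)
√(-37332 + D) = √(-37332 - 25199) = √(-62531) = I*√62531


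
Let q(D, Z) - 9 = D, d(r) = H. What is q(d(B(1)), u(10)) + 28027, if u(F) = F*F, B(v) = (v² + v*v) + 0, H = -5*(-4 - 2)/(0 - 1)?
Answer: 28006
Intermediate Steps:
H = -30 (H = -(-30)/(-1) = -(-30)*(-1) = -5*6 = -30)
B(v) = 2*v² (B(v) = (v² + v²) + 0 = 2*v² + 0 = 2*v²)
d(r) = -30
u(F) = F²
q(D, Z) = 9 + D
q(d(B(1)), u(10)) + 28027 = (9 - 30) + 28027 = -21 + 28027 = 28006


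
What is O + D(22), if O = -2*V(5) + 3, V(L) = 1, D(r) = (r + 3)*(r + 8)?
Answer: 751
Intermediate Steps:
D(r) = (3 + r)*(8 + r)
O = 1 (O = -2*1 + 3 = -2 + 3 = 1)
O + D(22) = 1 + (24 + 22² + 11*22) = 1 + (24 + 484 + 242) = 1 + 750 = 751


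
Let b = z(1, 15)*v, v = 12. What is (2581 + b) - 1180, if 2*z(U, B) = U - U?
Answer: 1401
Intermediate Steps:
z(U, B) = 0 (z(U, B) = (U - U)/2 = (1/2)*0 = 0)
b = 0 (b = 0*12 = 0)
(2581 + b) - 1180 = (2581 + 0) - 1180 = 2581 - 1180 = 1401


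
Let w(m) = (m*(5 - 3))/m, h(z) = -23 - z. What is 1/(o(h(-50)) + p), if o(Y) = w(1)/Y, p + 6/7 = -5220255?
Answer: -189/986628343 ≈ -1.9156e-7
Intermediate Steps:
p = -36541791/7 (p = -6/7 - 5220255 = -36541791/7 ≈ -5.2203e+6)
w(m) = 2 (w(m) = (m*2)/m = (2*m)/m = 2)
o(Y) = 2/Y
1/(o(h(-50)) + p) = 1/(2/(-23 - 1*(-50)) - 36541791/7) = 1/(2/(-23 + 50) - 36541791/7) = 1/(2/27 - 36541791/7) = 1/(-986628343/189) = -189/986628343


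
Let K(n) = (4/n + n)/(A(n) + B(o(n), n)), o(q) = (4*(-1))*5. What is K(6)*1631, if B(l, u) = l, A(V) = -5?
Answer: -6524/15 ≈ -434.93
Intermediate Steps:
o(q) = -20 (o(q) = -4*5 = -20)
K(n) = -4/(25*n) - n/25 (K(n) = (4/n + n)/(-5 - 20) = (n + 4/n)/(-25) = (n + 4/n)*(-1/25) = -4/(25*n) - n/25)
K(6)*1631 = ((1/25)*(-4 - 1*6²)/6)*1631 = ((1/25)*(⅙)*(-4 - 1*36))*1631 = ((1/25)*(⅙)*(-4 - 36))*1631 = ((1/25)*(⅙)*(-40))*1631 = -4/15*1631 = -6524/15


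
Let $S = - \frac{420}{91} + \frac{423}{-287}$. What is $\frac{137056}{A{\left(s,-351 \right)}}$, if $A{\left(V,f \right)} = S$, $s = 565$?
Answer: $- \frac{511355936}{22719} \approx -22508.0$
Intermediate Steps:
$S = - \frac{22719}{3731}$ ($S = \left(-420\right) \frac{1}{91} + 423 \left(- \frac{1}{287}\right) = - \frac{60}{13} - \frac{423}{287} = - \frac{22719}{3731} \approx -6.0892$)
$A{\left(V,f \right)} = - \frac{22719}{3731}$
$\frac{137056}{A{\left(s,-351 \right)}} = \frac{137056}{- \frac{22719}{3731}} = 137056 \left(- \frac{3731}{22719}\right) = - \frac{511355936}{22719}$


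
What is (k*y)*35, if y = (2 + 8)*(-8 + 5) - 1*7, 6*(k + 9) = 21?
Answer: 14245/2 ≈ 7122.5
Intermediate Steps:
k = -11/2 (k = -9 + (⅙)*21 = -9 + 7/2 = -11/2 ≈ -5.5000)
y = -37 (y = 10*(-3) - 7 = -30 - 7 = -37)
(k*y)*35 = -11/2*(-37)*35 = (407/2)*35 = 14245/2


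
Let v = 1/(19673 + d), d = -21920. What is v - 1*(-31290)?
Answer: 70308629/2247 ≈ 31290.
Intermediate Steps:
v = -1/2247 (v = 1/(19673 - 21920) = 1/(-2247) = -1/2247 ≈ -0.00044504)
v - 1*(-31290) = -1/2247 - 1*(-31290) = -1/2247 + 31290 = 70308629/2247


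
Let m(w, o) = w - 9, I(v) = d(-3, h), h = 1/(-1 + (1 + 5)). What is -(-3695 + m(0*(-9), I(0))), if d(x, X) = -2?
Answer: 3704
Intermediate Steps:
h = ⅕ (h = 1/(-1 + 6) = 1/5 = ⅕ ≈ 0.20000)
I(v) = -2
m(w, o) = -9 + w
-(-3695 + m(0*(-9), I(0))) = -(-3695 + (-9 + 0*(-9))) = -(-3695 + (-9 + 0)) = -(-3695 - 9) = -1*(-3704) = 3704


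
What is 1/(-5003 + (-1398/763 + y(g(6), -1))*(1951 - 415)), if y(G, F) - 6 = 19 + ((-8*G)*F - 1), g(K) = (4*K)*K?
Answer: 763/1372269751 ≈ 5.5601e-7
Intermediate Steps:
g(K) = 4*K²
y(G, F) = 24 - 8*F*G (y(G, F) = 6 + (19 + ((-8*G)*F - 1)) = 6 + (19 + (-8*F*G - 1)) = 6 + (19 + (-1 - 8*F*G)) = 6 + (18 - 8*F*G) = 24 - 8*F*G)
1/(-5003 + (-1398/763 + y(g(6), -1))*(1951 - 415)) = 1/(-5003 + (-1398/763 + (24 - 8*(-1)*4*6²))*(1951 - 415)) = 1/(-5003 + (-1398*1/763 + (24 - 8*(-1)*4*36))*1536) = 1/(-5003 + (-1398/763 + (24 - 8*(-1)*144))*1536) = 1/(-5003 + (-1398/763 + (24 + 1152))*1536) = 1/(-5003 + (-1398/763 + 1176)*1536) = 1/(-5003 + (895890/763)*1536) = 1/(-5003 + 1376087040/763) = 1/(1372269751/763) = 763/1372269751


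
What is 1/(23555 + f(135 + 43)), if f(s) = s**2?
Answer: 1/55239 ≈ 1.8103e-5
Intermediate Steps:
1/(23555 + f(135 + 43)) = 1/(23555 + (135 + 43)**2) = 1/(23555 + 178**2) = 1/(23555 + 31684) = 1/55239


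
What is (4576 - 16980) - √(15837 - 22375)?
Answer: -12404 - I*√6538 ≈ -12404.0 - 80.858*I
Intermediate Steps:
(4576 - 16980) - √(15837 - 22375) = -12404 - √(-6538) = -12404 - I*√6538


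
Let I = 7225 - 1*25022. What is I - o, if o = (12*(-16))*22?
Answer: -13573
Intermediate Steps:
I = -17797 (I = 7225 - 25022 = -17797)
o = -4224 (o = -192*22 = -4224)
I - o = -17797 - 1*(-4224) = -17797 + 4224 = -13573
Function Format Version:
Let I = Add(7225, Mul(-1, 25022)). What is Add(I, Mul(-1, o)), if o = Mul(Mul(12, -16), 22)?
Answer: -13573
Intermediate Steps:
I = -17797 (I = Add(7225, -25022) = -17797)
o = -4224 (o = Mul(-192, 22) = -4224)
Add(I, Mul(-1, o)) = Add(-17797, Mul(-1, -4224)) = Add(-17797, 4224) = -13573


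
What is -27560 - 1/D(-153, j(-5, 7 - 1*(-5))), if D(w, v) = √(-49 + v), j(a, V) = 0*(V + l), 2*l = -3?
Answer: -27560 + I/7 ≈ -27560.0 + 0.14286*I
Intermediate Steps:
l = -3/2 (l = (½)*(-3) = -3/2 ≈ -1.5000)
j(a, V) = 0 (j(a, V) = 0*(V - 3/2) = 0*(-3/2 + V) = 0)
-27560 - 1/D(-153, j(-5, 7 - 1*(-5))) = -27560 - 1/(√(-49 + 0)) = -27560 - 1/(√(-49)) = -27560 - 1/(7*I) = -27560 - (-1)*I/7 = -27560 + I/7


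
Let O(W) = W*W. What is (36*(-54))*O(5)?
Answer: -48600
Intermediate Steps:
O(W) = W²
(36*(-54))*O(5) = (36*(-54))*5² = -1944*25 = -48600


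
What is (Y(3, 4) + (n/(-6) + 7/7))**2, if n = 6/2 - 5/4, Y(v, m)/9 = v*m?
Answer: 6806881/576 ≈ 11818.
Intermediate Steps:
Y(v, m) = 9*m*v (Y(v, m) = 9*(v*m) = 9*(m*v) = 9*m*v)
n = 7/4 (n = 6*(1/2) - 5*1/4 = 3 - 5/4 = 7/4 ≈ 1.7500)
(Y(3, 4) + (n/(-6) + 7/7))**2 = (9*4*3 + ((7/4)/(-6) + 7/7))**2 = (108 + ((7/4)*(-1/6) + 7*(1/7)))**2 = (108 + (-7/24 + 1))**2 = (108 + 17/24)**2 = (2609/24)**2 = 6806881/576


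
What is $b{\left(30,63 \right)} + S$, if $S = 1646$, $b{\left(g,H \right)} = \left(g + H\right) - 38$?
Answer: $1701$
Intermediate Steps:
$b{\left(g,H \right)} = -38 + H + g$ ($b{\left(g,H \right)} = \left(H + g\right) - 38 = -38 + H + g$)
$b{\left(30,63 \right)} + S = \left(-38 + 63 + 30\right) + 1646 = 55 + 1646 = 1701$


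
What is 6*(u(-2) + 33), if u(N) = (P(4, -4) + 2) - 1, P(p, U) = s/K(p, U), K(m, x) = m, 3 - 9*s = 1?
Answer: 613/3 ≈ 204.33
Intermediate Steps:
s = 2/9 (s = ⅓ - ⅑*1 = ⅓ - ⅑ = 2/9 ≈ 0.22222)
P(p, U) = 2/(9*p)
u(N) = 19/18 (u(N) = ((2/9)/4 + 2) - 1 = ((2/9)*(¼) + 2) - 1 = (1/18 + 2) - 1 = 37/18 - 1 = 19/18)
6*(u(-2) + 33) = 6*(19/18 + 33) = 6*(613/18) = 613/3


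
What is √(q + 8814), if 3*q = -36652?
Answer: I*√30630/3 ≈ 58.338*I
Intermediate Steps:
q = -36652/3 (q = (⅓)*(-36652) = -36652/3 ≈ -12217.)
√(q + 8814) = √(-36652/3 + 8814) = √(-10210/3) = I*√30630/3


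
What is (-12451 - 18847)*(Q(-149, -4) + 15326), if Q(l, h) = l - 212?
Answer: -468374570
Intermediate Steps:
Q(l, h) = -212 + l
(-12451 - 18847)*(Q(-149, -4) + 15326) = (-12451 - 18847)*((-212 - 149) + 15326) = -31298*(-361 + 15326) = -31298*14965 = -468374570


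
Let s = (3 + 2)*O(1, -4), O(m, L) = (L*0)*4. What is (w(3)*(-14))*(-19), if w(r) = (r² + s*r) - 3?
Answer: 1596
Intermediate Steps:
O(m, L) = 0 (O(m, L) = 0*4 = 0)
s = 0 (s = (3 + 2)*0 = 5*0 = 0)
w(r) = -3 + r² (w(r) = (r² + 0*r) - 3 = (r² + 0) - 3 = r² - 3 = -3 + r²)
(w(3)*(-14))*(-19) = ((-3 + 3²)*(-14))*(-19) = ((-3 + 9)*(-14))*(-19) = (6*(-14))*(-19) = -84*(-19) = 1596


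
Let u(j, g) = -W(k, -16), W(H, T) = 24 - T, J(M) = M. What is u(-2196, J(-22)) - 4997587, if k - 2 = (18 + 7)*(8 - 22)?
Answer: -4997627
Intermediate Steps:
k = -348 (k = 2 + (18 + 7)*(8 - 22) = 2 + 25*(-14) = 2 - 350 = -348)
u(j, g) = -40 (u(j, g) = -(24 - 1*(-16)) = -(24 + 16) = -1*40 = -40)
u(-2196, J(-22)) - 4997587 = -40 - 4997587 = -4997627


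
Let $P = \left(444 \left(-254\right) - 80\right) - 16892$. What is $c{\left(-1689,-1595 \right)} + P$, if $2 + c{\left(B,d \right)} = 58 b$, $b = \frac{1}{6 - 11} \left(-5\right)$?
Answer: $-129692$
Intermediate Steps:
$b = 1$ ($b = \frac{1}{-5} \left(-5\right) = \left(- \frac{1}{5}\right) \left(-5\right) = 1$)
$c{\left(B,d \right)} = 56$ ($c{\left(B,d \right)} = -2 + 58 \cdot 1 = -2 + 58 = 56$)
$P = -129748$ ($P = \left(-112776 - 80\right) - 16892 = -112856 - 16892 = -129748$)
$c{\left(-1689,-1595 \right)} + P = 56 - 129748 = -129692$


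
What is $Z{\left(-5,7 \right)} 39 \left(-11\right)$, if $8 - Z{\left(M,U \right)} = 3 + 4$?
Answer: $-429$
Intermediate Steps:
$Z{\left(M,U \right)} = 1$ ($Z{\left(M,U \right)} = 8 - \left(3 + 4\right) = 8 - 7 = 1$)
$Z{\left(-5,7 \right)} 39 \left(-11\right) = 1 \cdot 39 \left(-11\right) = 39 \left(-11\right) = -429$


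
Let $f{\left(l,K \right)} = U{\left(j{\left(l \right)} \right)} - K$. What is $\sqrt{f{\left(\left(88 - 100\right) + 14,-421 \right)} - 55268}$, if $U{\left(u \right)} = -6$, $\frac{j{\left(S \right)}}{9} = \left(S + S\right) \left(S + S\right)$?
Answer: $i \sqrt{54853} \approx 234.21 i$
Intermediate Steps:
$j{\left(S \right)} = 36 S^{2}$ ($j{\left(S \right)} = 9 \left(S + S\right) \left(S + S\right) = 9 \cdot 2 S 2 S = 9 \cdot 4 S^{2} = 36 S^{2}$)
$f{\left(l,K \right)} = -6 - K$
$\sqrt{f{\left(\left(88 - 100\right) + 14,-421 \right)} - 55268} = \sqrt{\left(-6 - -421\right) - 55268} = \sqrt{\left(-6 + 421\right) - 55268} = \sqrt{415 - 55268} = \sqrt{-54853} = i \sqrt{54853}$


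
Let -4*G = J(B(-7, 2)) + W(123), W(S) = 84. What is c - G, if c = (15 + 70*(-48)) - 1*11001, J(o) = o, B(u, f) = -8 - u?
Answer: -57301/4 ≈ -14325.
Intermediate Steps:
c = -14346 (c = (15 - 3360) - 11001 = -3345 - 11001 = -14346)
G = -83/4 (G = -((-8 - 1*(-7)) + 84)/4 = -((-8 + 7) + 84)/4 = -(-1 + 84)/4 = -¼*83 = -83/4 ≈ -20.750)
c - G = -14346 - 1*(-83/4) = -14346 + 83/4 = -57301/4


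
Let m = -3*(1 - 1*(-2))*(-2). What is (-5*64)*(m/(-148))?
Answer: 1440/37 ≈ 38.919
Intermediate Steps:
m = 18 (m = -3*(1 + 2)*(-2) = -3*3*(-2) = -9*(-2) = 18)
(-5*64)*(m/(-148)) = (-5*64)*(18/(-148)) = -5760*(-1)/148 = -320*(-9/74) = 1440/37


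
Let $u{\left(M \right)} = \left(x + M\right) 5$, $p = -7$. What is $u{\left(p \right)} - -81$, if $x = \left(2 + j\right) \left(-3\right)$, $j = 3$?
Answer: $-29$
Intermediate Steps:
$x = -15$ ($x = \left(2 + 3\right) \left(-3\right) = 5 \left(-3\right) = -15$)
$u{\left(M \right)} = -75 + 5 M$ ($u{\left(M \right)} = \left(-15 + M\right) 5 = -75 + 5 M$)
$u{\left(p \right)} - -81 = \left(-75 + 5 \left(-7\right)\right) - -81 = \left(-75 - 35\right) + 81 = -110 + 81 = -29$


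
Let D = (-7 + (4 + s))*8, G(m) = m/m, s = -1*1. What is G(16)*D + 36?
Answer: 4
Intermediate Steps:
s = -1
G(m) = 1
D = -32 (D = (-7 + (4 - 1))*8 = (-7 + 3)*8 = -4*8 = -32)
G(16)*D + 36 = 1*(-32) + 36 = -32 + 36 = 4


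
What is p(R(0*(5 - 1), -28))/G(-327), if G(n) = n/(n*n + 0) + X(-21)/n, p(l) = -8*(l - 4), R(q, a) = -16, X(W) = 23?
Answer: -2180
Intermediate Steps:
p(l) = 32 - 8*l (p(l) = -8*(-4 + l) = 32 - 8*l)
G(n) = 24/n (G(n) = n/(n*n + 0) + 23/n = n/(n² + 0) + 23/n = n/(n²) + 23/n = n/n² + 23/n = 1/n + 23/n = 24/n)
p(R(0*(5 - 1), -28))/G(-327) = (32 - 8*(-16))/((24/(-327))) = (32 + 128)/((24*(-1/327))) = 160/(-8/109) = 160*(-109/8) = -2180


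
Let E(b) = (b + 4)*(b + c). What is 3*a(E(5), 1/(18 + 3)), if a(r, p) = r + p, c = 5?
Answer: 1891/7 ≈ 270.14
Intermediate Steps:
E(b) = (4 + b)*(5 + b) (E(b) = (b + 4)*(b + 5) = (4 + b)*(5 + b))
a(r, p) = p + r
3*a(E(5), 1/(18 + 3)) = 3*(1/(18 + 3) + (20 + 5² + 9*5)) = 3*(1/21 + (20 + 25 + 45)) = 3*(1/21 + 90) = 3*(1891/21) = 1891/7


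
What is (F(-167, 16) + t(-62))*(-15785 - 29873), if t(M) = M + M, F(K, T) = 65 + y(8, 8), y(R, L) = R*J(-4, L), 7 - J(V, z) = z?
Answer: 3059086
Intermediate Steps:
J(V, z) = 7 - z
y(R, L) = R*(7 - L)
F(K, T) = 57 (F(K, T) = 65 + 8*(7 - 1*8) = 65 + 8*(7 - 8) = 65 + 8*(-1) = 65 - 8 = 57)
t(M) = 2*M
(F(-167, 16) + t(-62))*(-15785 - 29873) = (57 + 2*(-62))*(-15785 - 29873) = (57 - 124)*(-45658) = -67*(-45658) = 3059086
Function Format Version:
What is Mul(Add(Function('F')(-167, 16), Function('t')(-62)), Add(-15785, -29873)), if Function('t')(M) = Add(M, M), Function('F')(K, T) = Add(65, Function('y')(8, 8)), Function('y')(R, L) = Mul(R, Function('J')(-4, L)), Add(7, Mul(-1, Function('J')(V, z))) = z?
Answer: 3059086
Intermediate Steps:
Function('J')(V, z) = Add(7, Mul(-1, z))
Function('y')(R, L) = Mul(R, Add(7, Mul(-1, L)))
Function('F')(K, T) = 57 (Function('F')(K, T) = Add(65, Mul(8, Add(7, Mul(-1, 8)))) = Add(65, Mul(8, Add(7, -8))) = Add(65, Mul(8, -1)) = Add(65, -8) = 57)
Function('t')(M) = Mul(2, M)
Mul(Add(Function('F')(-167, 16), Function('t')(-62)), Add(-15785, -29873)) = Mul(Add(57, Mul(2, -62)), Add(-15785, -29873)) = Mul(Add(57, -124), -45658) = Mul(-67, -45658) = 3059086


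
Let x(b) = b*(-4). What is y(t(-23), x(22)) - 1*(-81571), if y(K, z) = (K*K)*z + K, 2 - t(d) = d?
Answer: 26596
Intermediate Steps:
t(d) = 2 - d
x(b) = -4*b
y(K, z) = K + z*K² (y(K, z) = K²*z + K = z*K² + K = K + z*K²)
y(t(-23), x(22)) - 1*(-81571) = (2 - 1*(-23))*(1 + (2 - 1*(-23))*(-4*22)) - 1*(-81571) = (2 + 23)*(1 + (2 + 23)*(-88)) + 81571 = 25*(1 + 25*(-88)) + 81571 = 25*(1 - 2200) + 81571 = 25*(-2199) + 81571 = -54975 + 81571 = 26596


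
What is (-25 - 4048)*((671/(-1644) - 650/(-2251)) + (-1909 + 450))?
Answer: 21992902411441/3700644 ≈ 5.9430e+6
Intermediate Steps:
(-25 - 4048)*((671/(-1644) - 650/(-2251)) + (-1909 + 450)) = -4073*((671*(-1/1644) - 650*(-1/2251)) - 1459) = -4073*((-671/1644 + 650/2251) - 1459) = -4073*(-441821/3700644 - 1459) = -4073*(-5399681417/3700644) = 21992902411441/3700644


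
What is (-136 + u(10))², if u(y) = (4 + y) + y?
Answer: 12544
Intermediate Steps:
u(y) = 4 + 2*y
(-136 + u(10))² = (-136 + (4 + 2*10))² = (-136 + (4 + 20))² = (-136 + 24)² = (-112)² = 12544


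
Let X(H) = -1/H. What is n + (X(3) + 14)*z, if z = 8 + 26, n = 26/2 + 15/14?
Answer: 20107/42 ≈ 478.74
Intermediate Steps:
n = 197/14 (n = 26*(1/2) + 15*(1/14) = 13 + 15/14 = 197/14 ≈ 14.071)
z = 34
n + (X(3) + 14)*z = 197/14 + (-1/3 + 14)*34 = 197/14 + (41/3)*34 = 197/14 + 1394/3 = 20107/42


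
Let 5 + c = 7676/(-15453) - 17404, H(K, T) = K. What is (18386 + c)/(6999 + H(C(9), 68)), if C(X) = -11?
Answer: 149405/1069164 ≈ 0.13974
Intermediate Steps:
c = -2663653/153 (c = -5 + (7676/(-15453) - 17404) = -5 + (7676*(-1/15453) - 17404) = -5 + (-76/153 - 17404) = -5 - 2662888/153 = -2663653/153 ≈ -17410.)
(18386 + c)/(6999 + H(C(9), 68)) = (18386 - 2663653/153)/(6999 - 11) = (149405/153)/6988 = (149405/153)*(1/6988) = 149405/1069164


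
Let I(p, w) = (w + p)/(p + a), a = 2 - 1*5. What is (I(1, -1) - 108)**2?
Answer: 11664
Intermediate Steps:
a = -3 (a = 2 - 5 = -3)
I(p, w) = (p + w)/(-3 + p) (I(p, w) = (w + p)/(p - 3) = (p + w)/(-3 + p))
(I(1, -1) - 108)**2 = ((1 - 1)/(-3 + 1) - 108)**2 = (0/(-2) - 108)**2 = (-1/2*0 - 108)**2 = (0 - 108)**2 = (-108)**2 = 11664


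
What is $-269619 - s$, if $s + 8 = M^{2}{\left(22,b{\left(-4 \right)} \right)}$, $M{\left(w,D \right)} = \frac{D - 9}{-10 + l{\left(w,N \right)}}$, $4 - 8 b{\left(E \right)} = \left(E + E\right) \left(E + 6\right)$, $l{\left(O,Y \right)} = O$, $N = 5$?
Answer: $- \frac{155296105}{576} \approx -2.6961 \cdot 10^{5}$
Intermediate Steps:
$b{\left(E \right)} = \frac{1}{2} - \frac{E \left(6 + E\right)}{4}$ ($b{\left(E \right)} = \frac{1}{2} - \frac{\left(E + E\right) \left(E + 6\right)}{8} = \frac{1}{2} - \frac{2 E \left(6 + E\right)}{8} = \frac{1}{2} - \frac{E \left(6 + E\right)}{4}$)
$M{\left(w,D \right)} = \frac{-9 + D}{-10 + w}$ ($M{\left(w,D \right)} = \frac{D - 9}{-10 + w} = \frac{-9 + D}{-10 + w}$)
$s = - \frac{4439}{576}$ ($s = -8 + \left(\frac{-9 - \left(- \frac{13}{2} + 4\right)}{-10 + 22}\right)^{2} = -8 + \left(\frac{-9 + \left(\frac{1}{2} + 6 - 4\right)}{12}\right)^{2} = -8 + \left(\frac{-9 + \frac{5}{2}}{12}\right)^{2} = -8 + \left(\frac{1}{12} \left(- \frac{13}{2}\right)\right)^{2} = -8 + \left(- \frac{13}{24}\right)^{2} = -8 + \frac{169}{576} = - \frac{4439}{576} \approx -7.7066$)
$-269619 - s = -269619 - - \frac{4439}{576} = -269619 + \frac{4439}{576} = - \frac{155296105}{576}$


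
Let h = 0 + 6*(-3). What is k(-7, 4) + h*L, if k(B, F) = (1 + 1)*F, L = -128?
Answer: 2312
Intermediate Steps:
k(B, F) = 2*F
h = -18 (h = 0 - 18 = -18)
k(-7, 4) + h*L = 2*4 - 18*(-128) = 8 + 2304 = 2312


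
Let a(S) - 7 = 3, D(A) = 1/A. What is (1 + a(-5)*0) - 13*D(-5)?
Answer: 18/5 ≈ 3.6000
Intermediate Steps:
a(S) = 10 (a(S) = 7 + 3 = 10)
(1 + a(-5)*0) - 13*D(-5) = (1 + 10*0) - 13/(-5) = (1 + 0) - 13*(-⅕) = 1 + 13/5 = 18/5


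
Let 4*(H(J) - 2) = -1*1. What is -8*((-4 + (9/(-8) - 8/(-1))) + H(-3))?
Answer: -37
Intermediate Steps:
H(J) = 7/4 (H(J) = 2 + (-1*1)/4 = 2 + (¼)*(-1) = 2 - ¼ = 7/4)
-8*((-4 + (9/(-8) - 8/(-1))) + H(-3)) = -8*((-4 + (9/(-8) - 8/(-1))) + 7/4) = -8*((-4 + (9*(-⅛) - 8*(-1))) + 7/4) = -8*((-4 + (-9/8 + 8)) + 7/4) = -8*((-4 + 55/8) + 7/4) = -8*(23/8 + 7/4) = -8*37/8 = -37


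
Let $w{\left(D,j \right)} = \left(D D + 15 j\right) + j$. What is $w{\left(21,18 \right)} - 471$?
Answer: $258$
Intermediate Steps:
$w{\left(D,j \right)} = D^{2} + 16 j$ ($w{\left(D,j \right)} = \left(D^{2} + 15 j\right) + j = D^{2} + 16 j$)
$w{\left(21,18 \right)} - 471 = \left(21^{2} + 16 \cdot 18\right) - 471 = \left(441 + 288\right) - 471 = 729 - 471 = 258$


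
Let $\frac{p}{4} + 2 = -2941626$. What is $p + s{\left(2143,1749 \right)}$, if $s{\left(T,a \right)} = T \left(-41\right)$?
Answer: $-11854375$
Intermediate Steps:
$s{\left(T,a \right)} = - 41 T$
$p = -11766512$ ($p = -8 + 4 \left(-2941626\right) = -8 - 11766504 = -11766512$)
$p + s{\left(2143,1749 \right)} = -11766512 - 87863 = -11854375$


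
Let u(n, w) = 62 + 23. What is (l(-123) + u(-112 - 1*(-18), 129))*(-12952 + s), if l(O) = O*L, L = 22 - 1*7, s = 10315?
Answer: 4641120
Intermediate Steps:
L = 15 (L = 22 - 7 = 15)
u(n, w) = 85
l(O) = 15*O (l(O) = O*15 = 15*O)
(l(-123) + u(-112 - 1*(-18), 129))*(-12952 + s) = (15*(-123) + 85)*(-12952 + 10315) = (-1845 + 85)*(-2637) = -1760*(-2637) = 4641120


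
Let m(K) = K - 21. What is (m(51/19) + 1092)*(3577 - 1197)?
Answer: 48552000/19 ≈ 2.5554e+6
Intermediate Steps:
m(K) = -21 + K
(m(51/19) + 1092)*(3577 - 1197) = ((-21 + 51/19) + 1092)*(3577 - 1197) = ((-21 + 51*(1/19)) + 1092)*2380 = ((-21 + 51/19) + 1092)*2380 = (-348/19 + 1092)*2380 = (20400/19)*2380 = 48552000/19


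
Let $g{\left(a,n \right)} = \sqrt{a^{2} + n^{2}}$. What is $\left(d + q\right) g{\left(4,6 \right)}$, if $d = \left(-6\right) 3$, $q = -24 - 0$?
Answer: $- 84 \sqrt{13} \approx -302.87$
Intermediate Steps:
$q = -24$ ($q = -24 + 0 = -24$)
$d = -18$
$\left(d + q\right) g{\left(4,6 \right)} = \left(-18 - 24\right) \sqrt{4^{2} + 6^{2}} = - 42 \sqrt{16 + 36} = - 42 \sqrt{52} = - 42 \cdot 2 \sqrt{13} = - 84 \sqrt{13}$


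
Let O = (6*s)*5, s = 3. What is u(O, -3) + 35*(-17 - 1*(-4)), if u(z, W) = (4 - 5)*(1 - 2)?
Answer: -454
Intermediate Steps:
O = 90 (O = (6*3)*5 = 18*5 = 90)
u(z, W) = 1 (u(z, W) = -1*(-1) = 1)
u(O, -3) + 35*(-17 - 1*(-4)) = 1 + 35*(-17 - 1*(-4)) = 1 + 35*(-17 + 4) = 1 + 35*(-13) = 1 - 455 = -454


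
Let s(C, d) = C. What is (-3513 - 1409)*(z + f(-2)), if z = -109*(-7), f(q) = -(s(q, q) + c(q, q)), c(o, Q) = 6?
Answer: -3735798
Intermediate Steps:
f(q) = -6 - q (f(q) = -(q + 6) = -(6 + q) = -6 - q)
z = 763
(-3513 - 1409)*(z + f(-2)) = (-3513 - 1409)*(763 + (-6 - 1*(-2))) = -4922*(763 + (-6 + 2)) = -4922*(763 - 4) = -4922*759 = -3735798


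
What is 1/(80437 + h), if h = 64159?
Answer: 1/144596 ≈ 6.9158e-6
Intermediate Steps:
1/(80437 + h) = 1/(80437 + 64159) = 1/144596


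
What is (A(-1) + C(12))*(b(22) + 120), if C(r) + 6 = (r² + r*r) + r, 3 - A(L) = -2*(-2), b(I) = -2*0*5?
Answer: 35160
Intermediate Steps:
b(I) = 0 (b(I) = 0*5 = 0)
A(L) = -1 (A(L) = 3 - (-2)*(-2) = 3 - 1*4 = 3 - 4 = -1)
C(r) = -6 + r + 2*r² (C(r) = -6 + ((r² + r*r) + r) = -6 + ((r² + r²) + r) = -6 + (2*r² + r) = -6 + (r + 2*r²) = -6 + r + 2*r²)
(A(-1) + C(12))*(b(22) + 120) = (-1 + (-6 + 12 + 2*12²))*(0 + 120) = (-1 + (-6 + 12 + 2*144))*120 = (-1 + (-6 + 12 + 288))*120 = (-1 + 294)*120 = 293*120 = 35160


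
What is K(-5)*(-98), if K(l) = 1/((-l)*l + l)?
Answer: 49/15 ≈ 3.2667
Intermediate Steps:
K(l) = 1/(l - l²) (K(l) = 1/(-l² + l) = 1/(l - l²))
K(-5)*(-98) = -1/(-5*(-1 - 5))*(-98) = -1*(-⅕)/(-6)*(-98) = -1*(-⅕)*(-⅙)*(-98) = -1/30*(-98) = 49/15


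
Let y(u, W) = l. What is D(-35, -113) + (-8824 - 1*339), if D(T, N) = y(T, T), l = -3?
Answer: -9166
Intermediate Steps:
y(u, W) = -3
D(T, N) = -3
D(-35, -113) + (-8824 - 1*339) = -3 + (-8824 - 1*339) = -3 + (-8824 - 339) = -3 - 9163 = -9166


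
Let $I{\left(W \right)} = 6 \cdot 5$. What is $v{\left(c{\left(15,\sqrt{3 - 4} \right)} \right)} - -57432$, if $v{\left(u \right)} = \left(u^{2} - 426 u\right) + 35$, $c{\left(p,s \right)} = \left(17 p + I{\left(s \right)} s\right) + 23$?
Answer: $15423 + 3900 i \approx 15423.0 + 3900.0 i$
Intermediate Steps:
$I{\left(W \right)} = 30$
$c{\left(p,s \right)} = 23 + 17 p + 30 s$ ($c{\left(p,s \right)} = \left(17 p + 30 s\right) + 23 = 23 + 17 p + 30 s$)
$v{\left(u \right)} = 35 + u^{2} - 426 u$
$v{\left(c{\left(15,\sqrt{3 - 4} \right)} \right)} - -57432 = \left(35 + \left(23 + 17 \cdot 15 + 30 \sqrt{3 - 4}\right)^{2} - 426 \left(23 + 17 \cdot 15 + 30 \sqrt{3 - 4}\right)\right) - -57432 = \left(35 + \left(23 + 255 + 30 \sqrt{-1}\right)^{2} - 426 \left(23 + 255 + 30 \sqrt{-1}\right)\right) + 57432 = \left(35 + \left(23 + 255 + 30 i\right)^{2} - 426 \left(23 + 255 + 30 i\right)\right) + 57432 = \left(35 + \left(278 + 30 i\right)^{2} - 426 \left(278 + 30 i\right)\right) + 57432 = \left(35 + \left(278 + 30 i\right)^{2} - \left(118428 + 12780 i\right)\right) + 57432 = \left(-118393 + \left(278 + 30 i\right)^{2} - 12780 i\right) + 57432 = -60961 + \left(278 + 30 i\right)^{2} - 12780 i$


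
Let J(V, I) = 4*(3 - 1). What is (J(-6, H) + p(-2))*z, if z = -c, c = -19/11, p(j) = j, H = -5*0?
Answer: 114/11 ≈ 10.364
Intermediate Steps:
H = 0
c = -19/11 (c = -19*1/11 = -19/11 ≈ -1.7273)
J(V, I) = 8 (J(V, I) = 4*2 = 8)
z = 19/11 (z = -1*(-19/11) = 19/11 ≈ 1.7273)
(J(-6, H) + p(-2))*z = (8 - 2)*(19/11) = 6*(19/11) = 114/11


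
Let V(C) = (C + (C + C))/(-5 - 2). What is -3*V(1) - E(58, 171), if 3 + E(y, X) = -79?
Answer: 583/7 ≈ 83.286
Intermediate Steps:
E(y, X) = -82 (E(y, X) = -3 - 79 = -82)
V(C) = -3*C/7 (V(C) = (C + 2*C)/(-7) = (3*C)*(-⅐) = -3*C/7)
-3*V(1) - E(58, 171) = -(-9)/7 - 1*(-82) = -3*(-3/7) + 82 = 9/7 + 82 = 583/7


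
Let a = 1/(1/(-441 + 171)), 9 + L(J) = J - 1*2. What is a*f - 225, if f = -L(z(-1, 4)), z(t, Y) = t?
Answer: -3465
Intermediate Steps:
L(J) = -11 + J (L(J) = -9 + (J - 1*2) = -9 + (J - 2) = -9 + (-2 + J) = -11 + J)
a = -270 (a = 1/(1/(-270)) = 1/(-1/270) = -270)
f = 12 (f = -(-11 - 1) = -1*(-12) = 12)
a*f - 225 = -270*12 - 225 = -3240 - 225 = -3465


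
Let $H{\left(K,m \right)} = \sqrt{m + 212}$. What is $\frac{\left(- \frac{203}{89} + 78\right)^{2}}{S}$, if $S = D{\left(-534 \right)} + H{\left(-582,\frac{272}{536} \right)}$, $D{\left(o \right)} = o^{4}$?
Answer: $\frac{1735314617775384}{24611175300724063011433} - \frac{45414121 \sqrt{105994}}{1169670717342211818681364758} \approx 7.0509 \cdot 10^{-8}$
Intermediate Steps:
$H{\left(K,m \right)} = \sqrt{212 + m}$
$S = 81313944336 + \frac{3 \sqrt{105994}}{67}$ ($S = \left(-534\right)^{4} + \sqrt{212 + \frac{272}{536}} = 81313944336 + \sqrt{212 + 272 \cdot \frac{1}{536}} = 81313944336 + \sqrt{212 + \frac{34}{67}} = 81313944336 + \sqrt{\frac{14238}{67}} = 81313944336 + \frac{3 \sqrt{105994}}{67} \approx 8.1314 \cdot 10^{10}$)
$\frac{\left(- \frac{203}{89} + 78\right)^{2}}{S} = \frac{\left(- \frac{203}{89} + 78\right)^{2}}{81313944336 + \frac{3 \sqrt{105994}}{67}} = \frac{\left(\frac{6739}{89}\right)^{2}}{81313944336 + \frac{3 \sqrt{105994}}{67}} = \frac{45414121}{7921 \left(81313944336 + \frac{3 \sqrt{105994}}{67}\right)}$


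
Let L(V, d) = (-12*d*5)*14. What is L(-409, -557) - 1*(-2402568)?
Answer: 2870448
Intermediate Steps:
L(V, d) = -840*d (L(V, d) = -60*d*14 = -840*d)
L(-409, -557) - 1*(-2402568) = -840*(-557) - 1*(-2402568) = 467880 + 2402568 = 2870448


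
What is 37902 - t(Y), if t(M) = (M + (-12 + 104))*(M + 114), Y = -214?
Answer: 25702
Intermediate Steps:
t(M) = (92 + M)*(114 + M) (t(M) = (M + 92)*(114 + M) = (92 + M)*(114 + M))
37902 - t(Y) = 37902 - (10488 + (-214)² + 206*(-214)) = 37902 - (10488 + 45796 - 44084) = 37902 - 1*12200 = 37902 - 12200 = 25702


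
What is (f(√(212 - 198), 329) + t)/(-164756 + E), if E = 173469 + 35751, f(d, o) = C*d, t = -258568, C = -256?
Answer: -32321/5558 - 16*√14/2779 ≈ -5.8368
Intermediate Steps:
f(d, o) = -256*d
E = 209220
(f(√(212 - 198), 329) + t)/(-164756 + E) = (-256*√(212 - 198) - 258568)/(-164756 + 209220) = (-256*√14 - 258568)/44464 = (-258568 - 256*√14)*(1/44464) = -32321/5558 - 16*√14/2779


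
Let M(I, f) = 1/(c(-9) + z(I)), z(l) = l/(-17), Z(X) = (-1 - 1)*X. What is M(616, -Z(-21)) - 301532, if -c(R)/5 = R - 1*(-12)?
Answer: -262634389/871 ≈ -3.0153e+5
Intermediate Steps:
c(R) = -60 - 5*R (c(R) = -5*(R - 1*(-12)) = -5*(R + 12) = -5*(12 + R) = -60 - 5*R)
Z(X) = -2*X
z(l) = -l/17 (z(l) = l*(-1/17) = -l/17)
M(I, f) = 1/(-15 - I/17) (M(I, f) = 1/((-60 - 5*(-9)) - I/17) = 1/((-60 + 45) - I/17) = 1/(-15 - I/17))
M(616, -Z(-21)) - 301532 = -17/(255 + 616) - 301532 = -17/871 - 301532 = -262634389/871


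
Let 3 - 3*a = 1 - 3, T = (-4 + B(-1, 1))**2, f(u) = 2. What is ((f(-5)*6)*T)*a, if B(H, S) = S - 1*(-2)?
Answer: 20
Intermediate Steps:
B(H, S) = 2 + S (B(H, S) = S + 2 = 2 + S)
T = 1 (T = (-4 + (2 + 1))**2 = (-4 + 3)**2 = (-1)**2 = 1)
a = 5/3 (a = 1 - (1 - 3)/3 = 1 - 1/3*(-2) = 1 + 2/3 = 5/3 ≈ 1.6667)
((f(-5)*6)*T)*a = ((2*6)*1)*(5/3) = (12*1)*(5/3) = 12*(5/3) = 20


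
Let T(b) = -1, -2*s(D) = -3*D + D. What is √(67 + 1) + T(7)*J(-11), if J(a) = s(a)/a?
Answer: -1 + 2*√17 ≈ 7.2462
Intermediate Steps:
s(D) = D (s(D) = -(-3*D + D)/2 = -(-1)*D = D)
J(a) = 1 (J(a) = a/a = 1)
√(67 + 1) + T(7)*J(-11) = √(67 + 1) - 1*1 = √68 - 1 = 2*√17 - 1 = -1 + 2*√17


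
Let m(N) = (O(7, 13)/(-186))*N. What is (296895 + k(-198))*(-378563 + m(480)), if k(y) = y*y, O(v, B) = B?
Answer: -3944623560807/31 ≈ -1.2725e+11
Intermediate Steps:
k(y) = y**2
m(N) = -13*N/186 (m(N) = (13/(-186))*N = (13*(-1/186))*N = -13*N/186)
(296895 + k(-198))*(-378563 + m(480)) = (296895 + (-198)**2)*(-378563 - 13/186*480) = (296895 + 39204)*(-378563 - 1040/31) = 336099*(-11736493/31) = -3944623560807/31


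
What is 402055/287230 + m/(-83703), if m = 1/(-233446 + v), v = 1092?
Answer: 390972893939432/279312890828613 ≈ 1.3998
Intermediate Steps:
m = -1/232354 (m = 1/(-233446 + 1092) = 1/(-232354) = -1/232354 ≈ -4.3038e-6)
402055/287230 + m/(-83703) = 402055/287230 - 1/232354/(-83703) = 402055*(1/287230) - 1/232354*(-1/83703) = 80411/57446 + 1/19448726862 = 390972893939432/279312890828613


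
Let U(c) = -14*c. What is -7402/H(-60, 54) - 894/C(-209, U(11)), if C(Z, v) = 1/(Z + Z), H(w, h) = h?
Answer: 10085983/27 ≈ 3.7356e+5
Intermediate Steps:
C(Z, v) = 1/(2*Z)
-7402/H(-60, 54) - 894/C(-209, U(11)) = -7402/54 - 894/((½)/(-209)) = -7402*1/54 - 894/((½)*(-1/209)) = -3701/27 - 894/(-1/418) = -3701/27 - 894*(-418) = -3701/27 + 373692 = 10085983/27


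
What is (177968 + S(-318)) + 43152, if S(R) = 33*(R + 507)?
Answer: 227357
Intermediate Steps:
S(R) = 16731 + 33*R (S(R) = 33*(507 + R) = 16731 + 33*R)
(177968 + S(-318)) + 43152 = (177968 + (16731 + 33*(-318))) + 43152 = (177968 + (16731 - 10494)) + 43152 = (177968 + 6237) + 43152 = 184205 + 43152 = 227357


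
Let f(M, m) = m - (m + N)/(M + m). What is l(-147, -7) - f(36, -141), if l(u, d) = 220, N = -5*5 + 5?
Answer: 5438/15 ≈ 362.53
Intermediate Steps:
N = -20 (N = -25 + 5 = -20)
f(M, m) = m - (-20 + m)/(M + m) (f(M, m) = m - (m - 20)/(M + m) = m - (-20 + m)/(M + m))
l(-147, -7) - f(36, -141) = 220 - (20 + (-141)² - 1*(-141) + 36*(-141))/(36 - 141) = 220 - (20 + 19881 + 141 - 5076)/(-105) = 220 - (-1)*14966/105 = 220 - 1*(-2138/15) = 220 + 2138/15 = 5438/15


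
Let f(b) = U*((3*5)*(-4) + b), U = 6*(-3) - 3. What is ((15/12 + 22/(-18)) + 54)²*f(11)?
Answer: 1297577575/432 ≈ 3.0037e+6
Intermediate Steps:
U = -21 (U = -18 - 3 = -21)
f(b) = 1260 - 21*b (f(b) = -21*((3*5)*(-4) + b) = -21*(15*(-4) + b) = -21*(-60 + b) = 1260 - 21*b)
((15/12 + 22/(-18)) + 54)²*f(11) = ((15/12 + 22/(-18)) + 54)²*(1260 - 21*11) = ((15*(1/12) + 22*(-1/18)) + 54)²*(1260 - 231) = ((5/4 - 11/9) + 54)²*1029 = (1/36 + 54)²*1029 = (1945/36)²*1029 = (3783025/1296)*1029 = 1297577575/432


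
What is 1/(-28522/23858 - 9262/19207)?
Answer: -229120303/384397425 ≈ -0.59605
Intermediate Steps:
1/(-28522/23858 - 9262/19207) = 1/(-28522*1/23858 - 9262*1/19207) = 1/(-14261/11929 - 9262/19207) = 1/(-384397425/229120303) = -229120303/384397425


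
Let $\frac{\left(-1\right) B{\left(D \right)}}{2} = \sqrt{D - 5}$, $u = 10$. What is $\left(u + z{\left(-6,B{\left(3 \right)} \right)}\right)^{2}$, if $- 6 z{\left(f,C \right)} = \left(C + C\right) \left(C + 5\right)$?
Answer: $\frac{1244}{9} + \frac{760 i \sqrt{2}}{9} \approx 138.22 + 119.42 i$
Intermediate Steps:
$B{\left(D \right)} = - 2 \sqrt{-5 + D}$ ($B{\left(D \right)} = - 2 \sqrt{D - 5} = - 2 \sqrt{-5 + D}$)
$z{\left(f,C \right)} = - \frac{C \left(5 + C\right)}{3}$ ($z{\left(f,C \right)} = - \frac{\left(C + C\right) \left(C + 5\right)}{6} = - \frac{2 C \left(5 + C\right)}{6} = - \frac{C \left(5 + C\right)}{3}$)
$\left(u + z{\left(-6,B{\left(3 \right)} \right)}\right)^{2} = \left(10 - \frac{- 2 \sqrt{-5 + 3} \left(5 - 2 \sqrt{-5 + 3}\right)}{3}\right)^{2} = \left(10 - \frac{- 2 \sqrt{-2} \left(5 - 2 \sqrt{-2}\right)}{3}\right)^{2} = \left(10 - \frac{- 2 i \sqrt{2} \left(5 - 2 i \sqrt{2}\right)}{3}\right)^{2} = \left(10 + \frac{2 i \sqrt{2} \left(5 - 2 i \sqrt{2}\right)}{3}\right)^{2}$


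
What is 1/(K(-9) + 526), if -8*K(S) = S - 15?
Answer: 1/529 ≈ 0.0018904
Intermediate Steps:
K(S) = 15/8 - S/8 (K(S) = -(S - 15)/8 = -(-15 + S)/8 = 15/8 - S/8)
1/(K(-9) + 526) = 1/((15/8 - ⅛*(-9)) + 526) = 1/((15/8 + 9/8) + 526) = 1/(3 + 526) = 1/529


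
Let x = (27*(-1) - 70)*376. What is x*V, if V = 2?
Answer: -72944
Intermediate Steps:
x = -36472 (x = (-27 - 70)*376 = -97*376 = -36472)
x*V = -36472*2 = -72944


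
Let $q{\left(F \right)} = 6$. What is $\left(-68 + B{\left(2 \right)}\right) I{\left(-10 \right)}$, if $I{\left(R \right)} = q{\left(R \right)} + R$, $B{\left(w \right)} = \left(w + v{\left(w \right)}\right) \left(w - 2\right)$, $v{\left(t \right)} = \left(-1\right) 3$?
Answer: $272$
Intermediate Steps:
$v{\left(t \right)} = -3$
$B{\left(w \right)} = \left(-3 + w\right) \left(-2 + w\right)$ ($B{\left(w \right)} = \left(w - 3\right) \left(w - 2\right) = \left(-3 + w\right) \left(-2 + w\right)$)
$I{\left(R \right)} = 6 + R$
$\left(-68 + B{\left(2 \right)}\right) I{\left(-10 \right)} = \left(-68 + \left(6 + 2^{2} - 10\right)\right) \left(6 - 10\right) = \left(-68 + \left(6 + 4 - 10\right)\right) \left(-4\right) = \left(-68 + 0\right) \left(-4\right) = \left(-68\right) \left(-4\right) = 272$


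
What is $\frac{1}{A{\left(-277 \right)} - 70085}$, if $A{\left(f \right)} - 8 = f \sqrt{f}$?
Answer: $\frac{i}{- 70077 i + 277 \sqrt{277}} \approx -1.4209 \cdot 10^{-5} + 9.3475 \cdot 10^{-7} i$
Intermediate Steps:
$A{\left(f \right)} = 8 + f^{\frac{3}{2}}$ ($A{\left(f \right)} = 8 + f \sqrt{f} = 8 + f^{\frac{3}{2}}$)
$\frac{1}{A{\left(-277 \right)} - 70085} = \frac{1}{\left(8 + \left(-277\right)^{\frac{3}{2}}\right) - 70085} = \frac{1}{\left(8 - 277 i \sqrt{277}\right) - 70085} = \frac{1}{-70077 - 277 i \sqrt{277}}$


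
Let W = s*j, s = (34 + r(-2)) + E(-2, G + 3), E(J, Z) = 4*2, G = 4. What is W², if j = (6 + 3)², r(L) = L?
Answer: 10497600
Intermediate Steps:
E(J, Z) = 8
j = 81 (j = 9² = 81)
s = 40 (s = (34 - 2) + 8 = 32 + 8 = 40)
W = 3240 (W = 40*81 = 3240)
W² = 3240² = 10497600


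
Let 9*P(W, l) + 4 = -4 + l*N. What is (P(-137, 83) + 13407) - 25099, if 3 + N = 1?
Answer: -35134/3 ≈ -11711.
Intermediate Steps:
N = -2 (N = -3 + 1 = -2)
P(W, l) = -8/9 - 2*l/9 (P(W, l) = -4/9 + (-4 + l*(-2))/9 = -4/9 + (-4 - 2*l)/9 = -4/9 + (-4/9 - 2*l/9) = -8/9 - 2*l/9)
(P(-137, 83) + 13407) - 25099 = ((-8/9 - 2/9*83) + 13407) - 25099 = ((-8/9 - 166/9) + 13407) - 25099 = (-58/3 + 13407) - 25099 = 40163/3 - 25099 = -35134/3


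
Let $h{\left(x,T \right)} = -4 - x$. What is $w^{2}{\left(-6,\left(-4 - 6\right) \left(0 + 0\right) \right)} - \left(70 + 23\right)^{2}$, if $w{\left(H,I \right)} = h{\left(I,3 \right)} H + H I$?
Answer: $-8073$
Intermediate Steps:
$w{\left(H,I \right)} = H I + H \left(-4 - I\right)$ ($w{\left(H,I \right)} = \left(-4 - I\right) H + H I = H \left(-4 - I\right) + H I = H I + H \left(-4 - I\right)$)
$w^{2}{\left(-6,\left(-4 - 6\right) \left(0 + 0\right) \right)} - \left(70 + 23\right)^{2} = \left(\left(-4\right) \left(-6\right)\right)^{2} - \left(70 + 23\right)^{2} = 24^{2} - 93^{2} = 576 - 8649 = -8073$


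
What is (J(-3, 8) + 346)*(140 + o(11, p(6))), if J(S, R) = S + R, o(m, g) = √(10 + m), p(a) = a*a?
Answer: 49140 + 351*√21 ≈ 50749.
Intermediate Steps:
p(a) = a²
J(S, R) = R + S
(J(-3, 8) + 346)*(140 + o(11, p(6))) = ((8 - 3) + 346)*(140 + √(10 + 11)) = (5 + 346)*(140 + √21) = 351*(140 + √21) = 49140 + 351*√21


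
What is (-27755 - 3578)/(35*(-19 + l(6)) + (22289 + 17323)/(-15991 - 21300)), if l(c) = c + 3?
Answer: 1168438903/13091462 ≈ 89.252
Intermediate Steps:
l(c) = 3 + c
(-27755 - 3578)/(35*(-19 + l(6)) + (22289 + 17323)/(-15991 - 21300)) = (-27755 - 3578)/(35*(-19 + (3 + 6)) + (22289 + 17323)/(-15991 - 21300)) = -31333/(35*(-19 + 9) + 39612/(-37291)) = -31333/(35*(-10) + 39612*(-1/37291)) = -31333/(-350 - 39612/37291) = -31333/(-13091462/37291) = -31333*(-37291/13091462) = 1168438903/13091462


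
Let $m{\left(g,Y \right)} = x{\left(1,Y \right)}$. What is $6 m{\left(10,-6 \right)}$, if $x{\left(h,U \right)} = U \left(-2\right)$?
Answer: $72$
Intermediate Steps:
$x{\left(h,U \right)} = - 2 U$
$m{\left(g,Y \right)} = - 2 Y$
$6 m{\left(10,-6 \right)} = 6 \left(\left(-2\right) \left(-6\right)\right) = 6 \cdot 12 = 72$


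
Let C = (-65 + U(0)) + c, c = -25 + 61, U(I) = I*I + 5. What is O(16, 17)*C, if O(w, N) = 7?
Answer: -168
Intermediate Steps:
U(I) = 5 + I**2 (U(I) = I**2 + 5 = 5 + I**2)
c = 36
C = -24 (C = (-65 + (5 + 0**2)) + 36 = (-65 + (5 + 0)) + 36 = (-65 + 5) + 36 = -60 + 36 = -24)
O(16, 17)*C = 7*(-24) = -168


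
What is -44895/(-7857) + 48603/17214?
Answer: 128299589/15027822 ≈ 8.5375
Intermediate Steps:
-44895/(-7857) + 48603/17214 = -44895*(-1/7857) + 48603*(1/17214) = 14965/2619 + 16201/5738 = 128299589/15027822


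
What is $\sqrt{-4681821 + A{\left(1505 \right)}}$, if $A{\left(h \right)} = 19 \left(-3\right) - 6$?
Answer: $2 i \sqrt{1170471} \approx 2163.8 i$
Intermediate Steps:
$A{\left(h \right)} = -63$ ($A{\left(h \right)} = -57 - 6 = -63$)
$\sqrt{-4681821 + A{\left(1505 \right)}} = \sqrt{-4681821 - 63} = \sqrt{-4681884} = 2 i \sqrt{1170471}$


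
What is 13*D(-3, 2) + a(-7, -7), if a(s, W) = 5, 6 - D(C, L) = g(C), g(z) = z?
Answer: 122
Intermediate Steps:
D(C, L) = 6 - C
13*D(-3, 2) + a(-7, -7) = 13*(6 - 1*(-3)) + 5 = 13*(6 + 3) + 5 = 13*9 + 5 = 117 + 5 = 122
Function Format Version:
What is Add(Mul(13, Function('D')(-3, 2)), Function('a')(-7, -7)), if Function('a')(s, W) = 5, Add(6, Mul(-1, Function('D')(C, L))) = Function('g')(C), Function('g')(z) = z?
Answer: 122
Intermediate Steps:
Function('D')(C, L) = Add(6, Mul(-1, C))
Add(Mul(13, Function('D')(-3, 2)), Function('a')(-7, -7)) = Add(Mul(13, Add(6, Mul(-1, -3))), 5) = Add(Mul(13, Add(6, 3)), 5) = Add(Mul(13, 9), 5) = Add(117, 5) = 122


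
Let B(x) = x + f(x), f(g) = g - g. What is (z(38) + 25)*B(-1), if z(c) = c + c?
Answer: -101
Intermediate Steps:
f(g) = 0
z(c) = 2*c
B(x) = x (B(x) = x + 0 = x)
(z(38) + 25)*B(-1) = (2*38 + 25)*(-1) = (76 + 25)*(-1) = 101*(-1) = -101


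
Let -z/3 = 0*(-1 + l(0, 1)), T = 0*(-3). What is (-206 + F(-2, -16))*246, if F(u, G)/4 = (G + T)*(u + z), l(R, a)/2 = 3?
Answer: -19188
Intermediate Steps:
l(R, a) = 6 (l(R, a) = 2*3 = 6)
T = 0
z = 0 (z = -0*(-1 + 6) = -0*5 = -3*0 = 0)
F(u, G) = 4*G*u (F(u, G) = 4*((G + 0)*(u + 0)) = 4*(G*u) = 4*G*u)
(-206 + F(-2, -16))*246 = (-206 + 4*(-16)*(-2))*246 = (-206 + 128)*246 = -78*246 = -19188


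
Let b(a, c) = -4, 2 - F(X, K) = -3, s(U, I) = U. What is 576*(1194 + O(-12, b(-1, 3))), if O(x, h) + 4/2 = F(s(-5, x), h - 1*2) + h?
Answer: 687168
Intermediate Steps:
F(X, K) = 5 (F(X, K) = 2 - 1*(-3) = 2 + 3 = 5)
O(x, h) = 3 + h (O(x, h) = -2 + (5 + h) = 3 + h)
576*(1194 + O(-12, b(-1, 3))) = 576*(1194 + (3 - 4)) = 576*(1194 - 1) = 576*1193 = 687168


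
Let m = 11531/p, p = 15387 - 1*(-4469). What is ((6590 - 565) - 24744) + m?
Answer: -371672933/19856 ≈ -18718.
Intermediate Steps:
p = 19856 (p = 15387 + 4469 = 19856)
m = 11531/19856 ≈ 0.58073
((6590 - 565) - 24744) + m = ((6590 - 565) - 24744) + 11531/19856 = (6025 - 24744) + 11531/19856 = -18719 + 11531/19856 = -371672933/19856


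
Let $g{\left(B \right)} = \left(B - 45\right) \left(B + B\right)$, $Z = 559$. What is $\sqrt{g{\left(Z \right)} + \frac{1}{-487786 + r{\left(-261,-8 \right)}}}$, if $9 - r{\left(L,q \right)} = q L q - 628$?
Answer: $\frac{\sqrt{127181117526591855}}{470445} \approx 758.06$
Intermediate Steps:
$r{\left(L,q \right)} = 637 - L q^{2}$ ($r{\left(L,q \right)} = 9 - \left(q L q - 628\right) = 9 - \left(L q q - 628\right) = 9 - \left(L q^{2} - 628\right) = 9 - \left(-628 + L q^{2}\right) = 637 - L q^{2}$)
$g{\left(B \right)} = 2 B \left(-45 + B\right)$ ($g{\left(B \right)} = \left(-45 + B\right) 2 B = 2 B \left(-45 + B\right)$)
$\sqrt{g{\left(Z \right)} + \frac{1}{-487786 + r{\left(-261,-8 \right)}}} = \sqrt{2 \cdot 559 \left(-45 + 559\right) + \frac{1}{-487786 - \left(-637 - 261 \left(-8\right)^{2}\right)}} = \sqrt{2 \cdot 559 \cdot 514 + \frac{1}{-487786 - \left(-637 - 16704\right)}} = \sqrt{574652 + \frac{1}{-487786 + \left(637 + 16704\right)}} = \sqrt{574652 + \frac{1}{-487786 + 17341}} = \sqrt{574652 + \frac{1}{-470445}} = \sqrt{574652 - \frac{1}{470445}} = \sqrt{\frac{270342160139}{470445}} = \frac{\sqrt{127181117526591855}}{470445}$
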